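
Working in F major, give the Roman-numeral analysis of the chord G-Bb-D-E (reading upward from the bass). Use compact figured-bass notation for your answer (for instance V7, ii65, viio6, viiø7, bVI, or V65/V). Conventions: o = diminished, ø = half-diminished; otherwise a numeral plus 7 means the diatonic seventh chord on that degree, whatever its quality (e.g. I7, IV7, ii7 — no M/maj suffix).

viiø65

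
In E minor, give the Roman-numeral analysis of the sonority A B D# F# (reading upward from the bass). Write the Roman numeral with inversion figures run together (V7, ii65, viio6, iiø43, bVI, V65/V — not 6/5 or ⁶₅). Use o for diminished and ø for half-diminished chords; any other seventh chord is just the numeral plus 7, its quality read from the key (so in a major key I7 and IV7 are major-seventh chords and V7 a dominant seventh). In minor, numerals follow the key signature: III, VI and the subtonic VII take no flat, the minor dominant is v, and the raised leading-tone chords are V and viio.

V42

The pitches B-D#-F#-A form a dominant seventh chord rooted on B.
In E minor, B is the dominant; the diatonic dominant seventh chord there is V7.
With A in the bass the chord is in third inversion, so the figured bass is 42.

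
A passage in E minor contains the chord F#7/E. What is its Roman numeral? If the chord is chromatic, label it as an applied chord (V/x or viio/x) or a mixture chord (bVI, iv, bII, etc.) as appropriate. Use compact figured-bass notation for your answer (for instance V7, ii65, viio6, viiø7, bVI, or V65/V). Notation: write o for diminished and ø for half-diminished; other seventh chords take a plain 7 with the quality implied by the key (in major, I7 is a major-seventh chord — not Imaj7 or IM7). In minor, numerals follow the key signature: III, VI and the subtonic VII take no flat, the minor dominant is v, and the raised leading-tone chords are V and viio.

The pitches F#-A#-C#-E form a dominant seventh chord rooted on F#.
F# is not a diatonic chord root with this quality in E minor, but it lies a perfect fifth above B (V), so the chord functions as an applied dominant of V.
With E in the bass the chord is in third inversion, so the figured bass is 42.

V42/V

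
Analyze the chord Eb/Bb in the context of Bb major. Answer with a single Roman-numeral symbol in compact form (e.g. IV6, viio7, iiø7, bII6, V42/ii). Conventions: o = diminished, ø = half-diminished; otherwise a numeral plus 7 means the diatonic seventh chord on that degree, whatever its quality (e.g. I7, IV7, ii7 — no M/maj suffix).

The pitches Eb-G-Bb form a major triad rooted on Eb.
Eb is scale degree 4 in Bb major, and a major triad on that degree is written IV.
With Bb in the bass the chord is in second inversion, so the figured bass is 64.

IV64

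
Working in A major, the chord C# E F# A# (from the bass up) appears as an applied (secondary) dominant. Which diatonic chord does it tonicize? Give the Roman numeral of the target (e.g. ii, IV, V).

The chord is a dominant seventh chord on F#.
A dominant resolves down a perfect fifth: F# → B. In A major, B is scale degree 2, i.e. ii.

ii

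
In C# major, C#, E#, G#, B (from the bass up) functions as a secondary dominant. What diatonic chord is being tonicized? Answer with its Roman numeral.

The chord is a dominant seventh chord on C#.
A dominant resolves down a perfect fifth: C# → F#. In C# major, F# is scale degree 4, i.e. IV.

IV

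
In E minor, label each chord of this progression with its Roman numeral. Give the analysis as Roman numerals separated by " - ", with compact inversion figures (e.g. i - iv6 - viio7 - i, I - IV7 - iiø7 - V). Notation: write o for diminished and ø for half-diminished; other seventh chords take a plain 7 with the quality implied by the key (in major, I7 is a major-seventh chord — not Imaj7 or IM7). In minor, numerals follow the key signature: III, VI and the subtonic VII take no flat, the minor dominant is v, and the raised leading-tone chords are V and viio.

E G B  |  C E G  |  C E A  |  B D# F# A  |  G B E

i - VI - iv6 - V7 - i6

E-G-B: root E is the tonic; minor triad there is i.
C-E-G: root C is the submediant; major triad there is VI.
C-E-A: root A is the subdominant; minor triad there is iv6.
B-D#-F#-A: root B is the dominant; dominant seventh chord there is V7.
G-B-E has root E, degree 1 in E minor, so i6.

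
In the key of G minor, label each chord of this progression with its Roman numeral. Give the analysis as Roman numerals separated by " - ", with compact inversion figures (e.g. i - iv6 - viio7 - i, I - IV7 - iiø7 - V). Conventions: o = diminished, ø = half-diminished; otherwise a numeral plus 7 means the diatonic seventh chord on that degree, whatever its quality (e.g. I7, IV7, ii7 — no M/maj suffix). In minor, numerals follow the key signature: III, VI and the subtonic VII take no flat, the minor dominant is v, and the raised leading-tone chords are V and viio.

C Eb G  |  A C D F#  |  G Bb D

iv - V43 - i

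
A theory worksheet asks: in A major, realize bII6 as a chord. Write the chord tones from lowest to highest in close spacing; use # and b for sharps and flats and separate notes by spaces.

D F Bb

Scale degree 2 in A major is B; lowering it a half step gives Bb. bII6 is the Neapolitan sixth — a major triad on the lowered second degree, here in its customary first inversion.
So the chord is Bb-D-F, a major triad.
The figured bass 6 indicates first inversion, placing the third (D) in the bass: D-F-Bb.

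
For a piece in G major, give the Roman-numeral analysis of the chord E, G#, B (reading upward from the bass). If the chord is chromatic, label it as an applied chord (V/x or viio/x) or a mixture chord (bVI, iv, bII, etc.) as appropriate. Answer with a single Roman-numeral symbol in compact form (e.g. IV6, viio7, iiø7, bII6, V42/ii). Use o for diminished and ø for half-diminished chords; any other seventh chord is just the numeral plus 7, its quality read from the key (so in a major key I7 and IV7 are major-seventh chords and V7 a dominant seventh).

V/ii

The pitches E-G#-B form a major triad rooted on E.
E is not a diatonic chord root with this quality in G major, but it lies a perfect fifth above A (ii), so the chord functions as an applied dominant of ii.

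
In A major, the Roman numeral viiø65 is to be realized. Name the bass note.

B

viiø in A major has root G#; the chord is G#-B-D-F#.
The figure 65 means first inversion — the third is in the bass.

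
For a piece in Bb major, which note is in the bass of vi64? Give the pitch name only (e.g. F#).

D

vi in Bb major has root G; the chord is G-Bb-D.
The figure 64 means second inversion — the fifth is in the bass.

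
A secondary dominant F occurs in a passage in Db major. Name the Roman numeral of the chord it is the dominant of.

vi

The chord is a major triad on F.
A dominant resolves down a perfect fifth: F → Bb. In Db major, Bb is scale degree 6, i.e. vi.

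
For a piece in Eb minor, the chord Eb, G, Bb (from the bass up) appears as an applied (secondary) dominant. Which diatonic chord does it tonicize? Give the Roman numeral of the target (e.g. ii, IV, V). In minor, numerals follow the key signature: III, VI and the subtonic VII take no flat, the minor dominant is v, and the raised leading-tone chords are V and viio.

The chord is a major triad on Eb.
A dominant resolves down a perfect fifth: Eb → Ab. In Eb minor, Ab is scale degree 4, i.e. iv.

iv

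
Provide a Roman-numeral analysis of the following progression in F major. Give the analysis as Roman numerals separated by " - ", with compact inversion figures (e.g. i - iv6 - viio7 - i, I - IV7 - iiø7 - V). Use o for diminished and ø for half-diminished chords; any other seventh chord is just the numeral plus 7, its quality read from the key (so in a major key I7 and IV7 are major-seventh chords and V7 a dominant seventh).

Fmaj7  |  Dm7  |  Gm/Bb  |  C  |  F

I7 - vi7 - ii6 - V - I

Fmaj7: major seventh chord on F = scale degree 1 → I7.
Dm7 has root D, degree 6 in F major, so vi7.
Gm/Bb: minor triad on G = scale degree 2 → ii6.
C: root C is the dominant; major triad there is V.
F: root F is the tonic; major triad there is I.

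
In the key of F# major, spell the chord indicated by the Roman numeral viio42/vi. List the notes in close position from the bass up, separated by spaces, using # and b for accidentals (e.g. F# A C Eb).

B C## E# G#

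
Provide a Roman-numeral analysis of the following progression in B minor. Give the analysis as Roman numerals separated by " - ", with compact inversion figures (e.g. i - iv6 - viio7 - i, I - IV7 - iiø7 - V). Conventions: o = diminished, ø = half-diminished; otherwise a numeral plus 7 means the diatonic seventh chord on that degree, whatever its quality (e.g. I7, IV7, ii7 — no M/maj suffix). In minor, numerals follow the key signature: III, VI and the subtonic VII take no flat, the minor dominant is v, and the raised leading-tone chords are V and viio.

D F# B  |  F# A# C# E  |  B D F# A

i6 - V7 - i7

D-F#-B: root B is the tonic; minor triad there is i6.
F#-A#-C#-E has root F#, degree 5 in B minor, so V7.
B-D-F#-A: root B is the tonic; minor seventh chord there is i7.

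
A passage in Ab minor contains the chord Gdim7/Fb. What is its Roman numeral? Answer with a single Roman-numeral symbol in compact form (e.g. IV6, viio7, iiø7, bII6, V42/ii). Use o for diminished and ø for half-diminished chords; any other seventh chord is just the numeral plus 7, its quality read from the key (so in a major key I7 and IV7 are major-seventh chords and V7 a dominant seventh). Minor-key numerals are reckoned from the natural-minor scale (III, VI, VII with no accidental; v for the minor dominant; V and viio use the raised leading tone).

viio42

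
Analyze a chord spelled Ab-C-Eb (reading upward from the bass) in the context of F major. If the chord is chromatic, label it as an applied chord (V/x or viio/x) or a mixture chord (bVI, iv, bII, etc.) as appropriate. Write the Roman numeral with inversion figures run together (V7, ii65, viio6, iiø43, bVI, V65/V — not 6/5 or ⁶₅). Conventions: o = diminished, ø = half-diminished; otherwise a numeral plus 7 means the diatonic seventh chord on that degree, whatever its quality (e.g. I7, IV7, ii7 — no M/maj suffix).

bIII

The pitches Ab-C-Eb form a major triad rooted on Ab.
Ab is the lowered third degree of F major (diatonic 3 would be A). This is a major triad on the lowered third degree, borrowed from the parallel minor.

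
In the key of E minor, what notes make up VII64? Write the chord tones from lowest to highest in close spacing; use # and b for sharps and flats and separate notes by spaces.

In E minor, the seventh degree is D, and the diatonic chord built there is a major triad.
Stacking thirds from D gives D-F#-A.
With the 64 figure the chord is in second inversion; from the bass A upward in close position it reads A-D-F#.

A D F#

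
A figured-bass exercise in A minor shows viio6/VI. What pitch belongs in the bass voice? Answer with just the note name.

G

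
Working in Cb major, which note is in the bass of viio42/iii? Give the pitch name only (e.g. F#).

Cb

The applied chord viio42/iii is rooted on D: D-F-Ab-Cb.
The figure 42 means third inversion — the seventh is in the bass.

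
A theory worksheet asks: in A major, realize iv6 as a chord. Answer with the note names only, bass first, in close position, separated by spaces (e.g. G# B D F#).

F A D

iv6 is the minor subdominant, borrowed from the parallel minor. In A major that root is D.
So the chord is D-F-A.
With the 6 figure the chord is in first inversion; from the bass F upward in close position it reads F-A-D.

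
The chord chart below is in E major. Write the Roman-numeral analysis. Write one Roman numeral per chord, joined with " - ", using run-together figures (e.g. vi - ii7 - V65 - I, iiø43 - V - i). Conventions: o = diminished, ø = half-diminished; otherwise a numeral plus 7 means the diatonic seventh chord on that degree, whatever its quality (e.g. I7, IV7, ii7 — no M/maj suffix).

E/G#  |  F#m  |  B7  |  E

I6 - ii - V7 - I

E/G#: major triad on E = scale degree 1 → I6.
F#m has root F#, degree 2 in E major, so ii.
B7: dominant seventh chord on B = scale degree 5 → V7.
E: root E is the tonic; major triad there is I.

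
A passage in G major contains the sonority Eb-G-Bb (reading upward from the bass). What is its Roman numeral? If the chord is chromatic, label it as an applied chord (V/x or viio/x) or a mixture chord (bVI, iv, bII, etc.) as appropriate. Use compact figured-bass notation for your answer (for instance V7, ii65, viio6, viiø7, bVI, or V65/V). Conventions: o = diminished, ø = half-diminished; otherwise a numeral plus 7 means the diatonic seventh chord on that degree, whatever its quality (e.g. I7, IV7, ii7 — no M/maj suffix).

bVI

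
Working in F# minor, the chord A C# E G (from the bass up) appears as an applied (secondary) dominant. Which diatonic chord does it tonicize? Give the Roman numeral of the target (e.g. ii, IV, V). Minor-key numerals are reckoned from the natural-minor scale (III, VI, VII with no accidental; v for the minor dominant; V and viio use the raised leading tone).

The chord is a dominant seventh chord on A.
A dominant resolves down a perfect fifth: A → D. In F# minor, D is scale degree 6, i.e. VI.

VI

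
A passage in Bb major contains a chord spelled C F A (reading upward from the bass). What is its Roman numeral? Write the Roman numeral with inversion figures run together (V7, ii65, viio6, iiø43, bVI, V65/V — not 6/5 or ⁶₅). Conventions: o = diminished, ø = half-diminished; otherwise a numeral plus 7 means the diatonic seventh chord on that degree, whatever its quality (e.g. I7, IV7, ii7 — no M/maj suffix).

V64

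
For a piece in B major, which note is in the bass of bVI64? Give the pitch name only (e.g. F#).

bVI in B major has root G; the chord is G-B-D.
The figure 64 means second inversion — the fifth is in the bass.

D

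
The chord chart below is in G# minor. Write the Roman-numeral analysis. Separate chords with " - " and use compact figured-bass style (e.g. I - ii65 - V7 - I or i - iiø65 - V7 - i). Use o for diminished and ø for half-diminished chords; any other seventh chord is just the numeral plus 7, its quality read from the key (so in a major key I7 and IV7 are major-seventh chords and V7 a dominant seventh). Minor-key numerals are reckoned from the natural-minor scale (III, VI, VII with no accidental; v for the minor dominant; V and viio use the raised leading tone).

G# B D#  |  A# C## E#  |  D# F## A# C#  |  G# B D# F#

i - V/V - V7 - i7

G#-B-D# has root G#, degree 1 in G# minor, so i.
A#-C##-E#: a major triad on A#, the applied dominant of V → V/V.
D#-F##-A#-C#: dominant seventh chord on D# = scale degree 5 → V7.
G#-B-D#-F# has root G#, degree 1 in G# minor, so i7.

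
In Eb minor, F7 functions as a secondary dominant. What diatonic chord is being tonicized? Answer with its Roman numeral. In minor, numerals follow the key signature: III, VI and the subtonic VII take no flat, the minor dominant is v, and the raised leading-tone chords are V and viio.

V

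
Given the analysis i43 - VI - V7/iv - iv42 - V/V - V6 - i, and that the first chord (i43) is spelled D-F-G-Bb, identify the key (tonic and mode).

The anchor chord is a minor seventh chord on G, labeled i43.
If G is scale degree 1 and the mode makes that degree carry a minor seventh chord, the tonic is G and the mode is minor.

G minor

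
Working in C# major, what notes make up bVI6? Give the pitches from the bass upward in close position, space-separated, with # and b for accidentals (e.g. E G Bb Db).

bVI6 is a major triad on the lowered sixth degree, borrowed from the parallel minor. In C# major that root is A.
So the chord is A-C#-E.
The figured bass 6 indicates first inversion, placing the third (C#) in the bass: C#-E-A.

C# E A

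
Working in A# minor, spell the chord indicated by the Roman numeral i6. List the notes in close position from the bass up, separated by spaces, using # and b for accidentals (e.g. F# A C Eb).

C# E# A#

The numeral's case and figure indicate a minor triad. In A# minor its root, scale degree 1, is A#.
That chord is spelled A#-C#-E#.
The figured bass 6 indicates first inversion, placing the third (C#) in the bass: C#-E#-A#.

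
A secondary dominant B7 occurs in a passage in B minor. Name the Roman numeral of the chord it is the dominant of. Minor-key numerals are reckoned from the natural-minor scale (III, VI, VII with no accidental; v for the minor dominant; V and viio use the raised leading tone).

The chord is a dominant seventh chord on B.
A dominant resolves down a perfect fifth: B → E. In B minor, E is scale degree 4, i.e. iv.

iv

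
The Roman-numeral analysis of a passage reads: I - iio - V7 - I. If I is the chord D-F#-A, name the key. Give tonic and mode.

The anchor chord is a major triad on D, labeled I.
If D is scale degree 1 and the mode makes that degree carry a major triad, the tonic is D and the mode is major.

D major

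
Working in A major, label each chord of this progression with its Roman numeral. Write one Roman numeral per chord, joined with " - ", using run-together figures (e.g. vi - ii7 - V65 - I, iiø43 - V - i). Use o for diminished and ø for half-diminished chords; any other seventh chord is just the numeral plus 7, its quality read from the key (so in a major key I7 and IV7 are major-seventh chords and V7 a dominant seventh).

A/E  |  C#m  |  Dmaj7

A/E: root A is the tonic; major triad there is I64.
C#m: root C# is the mediant; minor triad there is iii.
Dmaj7 has root D, degree 4 in A major, so IV7.

I64 - iii - IV7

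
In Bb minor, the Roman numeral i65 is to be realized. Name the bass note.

Db

i in Bb minor has root Bb; the chord is Bb-Db-F-Ab.
The figure 65 means first inversion — the third is in the bass.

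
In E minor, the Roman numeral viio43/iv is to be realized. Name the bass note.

D

The applied chord viio43/iv is rooted on G#: G#-B-D-F.
The figure 43 means second inversion — the fifth is in the bass.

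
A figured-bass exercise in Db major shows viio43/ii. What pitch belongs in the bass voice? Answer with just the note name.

Ab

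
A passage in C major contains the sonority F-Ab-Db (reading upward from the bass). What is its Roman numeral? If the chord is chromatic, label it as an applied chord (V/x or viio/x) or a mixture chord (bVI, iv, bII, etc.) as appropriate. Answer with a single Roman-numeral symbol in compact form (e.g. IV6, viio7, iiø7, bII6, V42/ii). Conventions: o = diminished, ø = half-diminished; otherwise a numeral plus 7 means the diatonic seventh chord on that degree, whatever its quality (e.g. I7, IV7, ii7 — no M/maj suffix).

bII6

The pitches Db-F-Ab form a major triad rooted on Db.
Db is the lowered second degree of C major (diatonic 2 would be D). This is the Neapolitan sixth — a major triad on the lowered second degree, here in its customary first inversion.
With F in the bass the chord is in first inversion, so the figured bass is 6.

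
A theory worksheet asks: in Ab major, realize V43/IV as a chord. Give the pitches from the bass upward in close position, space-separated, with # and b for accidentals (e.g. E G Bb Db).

Eb Gb Ab C

V43/IV is a secondary dominant — the dominant seventh of IV. IV in Ab major is Db, so the applied chord's root is Ab, a perfect fifth above.
Building a dominant seventh chord on Ab gives Ab-C-Eb-Gb.
The figured bass 43 indicates second inversion, placing the fifth (Eb) in the bass: Eb-Gb-Ab-C.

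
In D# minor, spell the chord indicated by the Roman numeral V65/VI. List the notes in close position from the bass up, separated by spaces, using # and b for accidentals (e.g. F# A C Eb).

A# C# E F#

V65/VI is a secondary dominant — the dominant seventh of VI. VI in D# minor is B, so the applied chord's root is F#, a perfect fifth above.
Building a dominant seventh chord on F# gives F#-A#-C#-E.
The figured bass 65 indicates first inversion, placing the third (A#) in the bass: A#-C#-E-F#.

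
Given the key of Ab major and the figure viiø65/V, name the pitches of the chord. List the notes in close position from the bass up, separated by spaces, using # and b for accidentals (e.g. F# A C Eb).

F Ab C D

viiø65/V is a secondary leading-tone chord. The target V is Eb in Ab major; the applied chord is rooted a semitone below, on D.
Building a half-diminished seventh chord on D gives D-F-Ab-C.
With the 65 figure the chord is in first inversion; from the bass F upward in close position it reads F-Ab-C-D.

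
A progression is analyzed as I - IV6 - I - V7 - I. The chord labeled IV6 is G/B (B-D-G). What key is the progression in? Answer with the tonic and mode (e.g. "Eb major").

D major

The chord G/B is a major triad rooted on G; its label is IV6.
Counting down 3 scale steps from G places the tonic on D; a major triad on degree 4 is diatonic only in major.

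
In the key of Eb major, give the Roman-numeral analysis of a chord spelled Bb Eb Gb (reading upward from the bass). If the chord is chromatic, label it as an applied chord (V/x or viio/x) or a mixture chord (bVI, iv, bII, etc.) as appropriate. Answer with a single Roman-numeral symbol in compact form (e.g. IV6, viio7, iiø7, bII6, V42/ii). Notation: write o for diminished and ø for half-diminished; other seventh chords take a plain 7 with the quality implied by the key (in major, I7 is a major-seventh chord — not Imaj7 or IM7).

i64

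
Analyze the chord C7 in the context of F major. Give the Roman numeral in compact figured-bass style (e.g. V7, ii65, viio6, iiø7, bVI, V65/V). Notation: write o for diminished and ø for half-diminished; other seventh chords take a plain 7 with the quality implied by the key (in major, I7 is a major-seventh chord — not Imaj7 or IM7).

The pitches C-E-G-Bb form a dominant seventh chord rooted on C.
C is scale degree 5 in F major, and a dominant seventh chord on that degree is written V7.

V7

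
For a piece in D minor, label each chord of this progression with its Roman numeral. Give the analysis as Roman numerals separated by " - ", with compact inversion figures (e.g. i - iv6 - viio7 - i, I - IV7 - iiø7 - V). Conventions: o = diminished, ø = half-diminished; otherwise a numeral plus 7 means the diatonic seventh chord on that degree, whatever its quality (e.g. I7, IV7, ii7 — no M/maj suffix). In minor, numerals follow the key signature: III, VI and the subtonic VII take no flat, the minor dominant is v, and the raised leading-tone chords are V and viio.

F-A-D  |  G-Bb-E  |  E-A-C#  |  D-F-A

F-A-D has root D, degree 1 in D minor, so i6.
G-Bb-E: diminished triad on E = scale degree 2 → iio6.
E-A-C#: root A is the dominant; major triad there is V64.
D-F-A: root D is the tonic; minor triad there is i.

i6 - iio6 - V64 - i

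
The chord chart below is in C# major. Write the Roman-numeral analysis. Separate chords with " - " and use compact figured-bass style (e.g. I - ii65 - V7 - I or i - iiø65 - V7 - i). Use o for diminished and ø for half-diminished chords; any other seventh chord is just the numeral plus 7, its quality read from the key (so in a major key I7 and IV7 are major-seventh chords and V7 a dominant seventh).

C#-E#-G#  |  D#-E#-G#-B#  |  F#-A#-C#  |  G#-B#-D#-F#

C#-E#-G#: root C# is the tonic; major triad there is I.
D#-E#-G#-B#: minor seventh chord on E# = scale degree 3 → iii42.
F#-A#-C#: major triad on F# = scale degree 4 → IV.
G#-B#-D#-F#: dominant seventh chord on G# = scale degree 5 → V7.

I - iii42 - IV - V7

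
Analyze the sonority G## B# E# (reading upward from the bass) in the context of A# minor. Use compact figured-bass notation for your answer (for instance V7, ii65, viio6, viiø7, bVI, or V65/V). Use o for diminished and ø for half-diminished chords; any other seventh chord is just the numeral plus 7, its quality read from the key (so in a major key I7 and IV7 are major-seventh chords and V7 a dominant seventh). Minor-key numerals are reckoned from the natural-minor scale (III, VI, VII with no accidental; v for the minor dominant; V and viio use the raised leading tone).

V6

The pitches E#-G##-B# form a major triad rooted on E#.
In A# minor, E# is the dominant; the diatonic major triad there is V.
With G## in the bass the chord is in first inversion, so the figured bass is 6.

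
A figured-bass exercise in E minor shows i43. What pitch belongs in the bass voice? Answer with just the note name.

B

i in E minor has root E; the chord is E-G-B-D.
The figure 43 means second inversion — the fifth is in the bass.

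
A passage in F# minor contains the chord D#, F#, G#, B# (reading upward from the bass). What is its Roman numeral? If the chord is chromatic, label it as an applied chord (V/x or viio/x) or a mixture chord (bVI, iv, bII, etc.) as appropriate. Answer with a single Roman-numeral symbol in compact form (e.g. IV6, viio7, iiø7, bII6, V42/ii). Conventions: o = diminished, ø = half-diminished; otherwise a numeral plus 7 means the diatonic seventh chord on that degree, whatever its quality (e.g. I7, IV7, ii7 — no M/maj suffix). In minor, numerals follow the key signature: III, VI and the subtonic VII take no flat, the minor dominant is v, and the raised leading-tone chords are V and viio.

V43/V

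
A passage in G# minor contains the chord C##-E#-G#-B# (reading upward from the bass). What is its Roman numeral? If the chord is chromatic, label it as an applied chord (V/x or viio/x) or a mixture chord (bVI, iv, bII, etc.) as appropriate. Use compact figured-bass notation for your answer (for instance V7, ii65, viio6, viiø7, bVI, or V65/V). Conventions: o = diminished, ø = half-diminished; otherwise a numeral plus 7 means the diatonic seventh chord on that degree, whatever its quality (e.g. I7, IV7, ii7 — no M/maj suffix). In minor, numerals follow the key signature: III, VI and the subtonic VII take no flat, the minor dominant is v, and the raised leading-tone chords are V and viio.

Stacked in thirds the chord is C##-E#-G#-B#: a half-diminished seventh chord on C##.
C## sits a half step below D# (V in G# minor); a diminished chord there is the applied leading-tone chord of V.

viiø7/V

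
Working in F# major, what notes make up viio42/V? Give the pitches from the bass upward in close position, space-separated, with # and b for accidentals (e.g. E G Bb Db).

A B# D# F#

The slash marks an applied leading-tone chord: viio of V. In F# major, V is C#, so the leading tone to it is B#, a half step below.
Building a fully diminished seventh chord on B# gives B#-D#-F#-A.
With the 42 figure the chord is in third inversion; from the bass A upward in close position it reads A-B#-D#-F#.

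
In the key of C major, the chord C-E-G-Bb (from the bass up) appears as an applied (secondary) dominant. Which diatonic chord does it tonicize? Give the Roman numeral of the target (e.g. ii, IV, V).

IV

The chord is a dominant seventh chord on C.
A dominant resolves down a perfect fifth: C → F. In C major, F is scale degree 4, i.e. IV.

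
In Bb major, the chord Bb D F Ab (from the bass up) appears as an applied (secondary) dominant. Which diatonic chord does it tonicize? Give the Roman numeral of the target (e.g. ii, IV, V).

The chord is a dominant seventh chord on Bb.
A dominant resolves down a perfect fifth: Bb → Eb. In Bb major, Eb is scale degree 4, i.e. IV.

IV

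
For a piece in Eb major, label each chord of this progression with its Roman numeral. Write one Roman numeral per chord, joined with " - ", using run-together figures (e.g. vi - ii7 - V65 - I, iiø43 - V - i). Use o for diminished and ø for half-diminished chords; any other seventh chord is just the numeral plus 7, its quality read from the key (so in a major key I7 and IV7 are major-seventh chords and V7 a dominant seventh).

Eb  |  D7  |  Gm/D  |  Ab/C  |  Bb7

Eb has root Eb, degree 1 in Eb major, so I.
D7 is the secondary dominant of iii (dominant seventh chord on D): V7/iii.
Gm/D: minor triad on G = scale degree 3 → iii64.
Ab/C has root Ab, degree 4 in Eb major, so IV6.
Bb7 has root Bb, degree 5 in Eb major, so V7.

I - V7/iii - iii64 - IV6 - V7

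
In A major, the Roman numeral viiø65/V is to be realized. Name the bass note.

The applied chord viiø65/V is rooted on D#: D#-F#-A-C#.
The figure 65 means first inversion — the third is in the bass.

F#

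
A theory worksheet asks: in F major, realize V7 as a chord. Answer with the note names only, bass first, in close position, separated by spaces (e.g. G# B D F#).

C E G Bb

The numeral's case and figure indicate a dominant seventh chord. In F major its root, the fifth degree, is C.
That chord is spelled C-E-G-Bb.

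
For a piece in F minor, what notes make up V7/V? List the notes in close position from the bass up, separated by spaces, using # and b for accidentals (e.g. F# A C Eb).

The slash means an applied dominant: we want the dominant of V. In F minor, V is C major, and its dominant is built on G.
Building a dominant seventh chord on G gives G-B-D-F.

G B D F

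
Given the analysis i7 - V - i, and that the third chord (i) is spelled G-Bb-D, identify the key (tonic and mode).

G minor

The chord Gm is a minor triad rooted on G; its label is i.
If G is scale degree 1 and the mode makes that degree carry a minor triad, the tonic is G and the mode is minor.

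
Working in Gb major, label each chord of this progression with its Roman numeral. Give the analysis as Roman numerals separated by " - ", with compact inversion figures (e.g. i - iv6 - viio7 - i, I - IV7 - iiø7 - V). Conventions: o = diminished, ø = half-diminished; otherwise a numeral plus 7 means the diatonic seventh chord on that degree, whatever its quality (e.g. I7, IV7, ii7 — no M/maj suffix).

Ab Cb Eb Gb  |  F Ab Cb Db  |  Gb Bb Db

Ab-Cb-Eb-Gb: minor seventh chord on Ab = scale degree 2 → ii7.
F-Ab-Cb-Db has root Db, degree 5 in Gb major, so V65.
Gb-Bb-Db has root Gb, degree 1 in Gb major, so I.

ii7 - V65 - I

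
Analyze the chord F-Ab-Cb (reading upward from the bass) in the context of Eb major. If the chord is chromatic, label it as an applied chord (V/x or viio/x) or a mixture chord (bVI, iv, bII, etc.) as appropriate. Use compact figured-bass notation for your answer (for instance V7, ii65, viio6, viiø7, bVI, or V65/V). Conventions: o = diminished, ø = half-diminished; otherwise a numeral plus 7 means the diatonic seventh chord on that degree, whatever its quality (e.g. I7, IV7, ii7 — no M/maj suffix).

Stacked in thirds the chord is F-Ab-Cb: a diminished triad on F.
F is the second degree of Eb major. This is the diminished supertonic triad, borrowed from the parallel minor.

iio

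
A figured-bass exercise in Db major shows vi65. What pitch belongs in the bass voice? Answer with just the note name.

Db

vi in Db major has root Bb; the chord is Bb-Db-F-Ab.
The figure 65 means first inversion — the third is in the bass.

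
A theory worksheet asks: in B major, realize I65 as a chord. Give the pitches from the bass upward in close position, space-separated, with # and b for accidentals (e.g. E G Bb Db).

The numeral's case and figure indicate a major seventh chord. In B major its root, the first degree, is B.
Stacking thirds from B gives B-D#-F#-A#.
With the 65 figure the chord is in first inversion; from the bass D# upward in close position it reads D#-F#-A#-B.

D# F# A# B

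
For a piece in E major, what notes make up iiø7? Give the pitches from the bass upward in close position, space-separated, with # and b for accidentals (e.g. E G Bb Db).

F# A C E

Scale degree 2 in E major is F#; here the chord built on it is altered to a half-diminished seventh chord. iiø7 is the half-diminished supertonic seventh, borrowed from the parallel minor.
So the chord is F#-A-C-E, a half-diminished seventh chord.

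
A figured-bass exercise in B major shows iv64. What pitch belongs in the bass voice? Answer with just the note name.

B

iv in B major has root E; the chord is E-G-B.
The figure 64 means second inversion — the fifth is in the bass.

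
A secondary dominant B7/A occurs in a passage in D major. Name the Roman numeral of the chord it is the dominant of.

The chord is a dominant seventh chord on B.
A dominant resolves down a perfect fifth: B → E. In D major, E is scale degree 2, i.e. ii.

ii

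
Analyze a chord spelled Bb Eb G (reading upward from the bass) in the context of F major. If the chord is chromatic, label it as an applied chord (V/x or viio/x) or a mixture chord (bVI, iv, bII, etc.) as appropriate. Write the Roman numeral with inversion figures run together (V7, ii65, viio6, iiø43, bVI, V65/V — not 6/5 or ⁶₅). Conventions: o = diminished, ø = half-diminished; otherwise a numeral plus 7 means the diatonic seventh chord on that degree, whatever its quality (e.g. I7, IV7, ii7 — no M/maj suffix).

The pitches Eb-G-Bb form a major triad rooted on Eb.
Eb is the lowered seventh degree of F major (diatonic 7 would be E). This is a major triad on the lowered seventh degree (the subtonic), borrowed from the parallel minor.
With Bb in the bass the chord is in second inversion, so the figured bass is 64.

bVII64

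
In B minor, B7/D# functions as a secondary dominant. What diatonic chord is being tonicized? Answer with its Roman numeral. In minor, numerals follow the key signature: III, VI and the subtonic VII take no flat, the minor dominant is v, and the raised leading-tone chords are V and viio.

The chord is a dominant seventh chord on B.
A dominant resolves down a perfect fifth: B → E. In B minor, E is scale degree 4, i.e. iv.

iv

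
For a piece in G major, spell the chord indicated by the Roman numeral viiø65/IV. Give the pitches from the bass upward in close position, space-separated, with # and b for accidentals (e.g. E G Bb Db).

viiø65/IV is a secondary leading-tone chord. The target IV is C in G major; the applied chord is rooted a semitone below, on B.
Building a half-diminished seventh chord on B gives B-D-F-A.
The figured bass 65 indicates first inversion, placing the third (D) in the bass: D-F-A-B.

D F A B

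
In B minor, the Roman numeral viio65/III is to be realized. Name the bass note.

The applied chord viio65/III is rooted on C#: C#-E-G-Bb.
The figure 65 means first inversion — the third is in the bass.

E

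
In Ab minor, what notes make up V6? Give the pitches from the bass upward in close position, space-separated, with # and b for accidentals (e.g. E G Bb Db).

G Bb Eb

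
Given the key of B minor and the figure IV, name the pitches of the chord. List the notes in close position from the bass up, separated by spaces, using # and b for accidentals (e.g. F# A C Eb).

E G# B

Scale degree 4 in B minor is E; here the chord built on it is altered to a major triad. IV is the major subdominant, borrowed from the parallel major.
So the chord is E-G#-B.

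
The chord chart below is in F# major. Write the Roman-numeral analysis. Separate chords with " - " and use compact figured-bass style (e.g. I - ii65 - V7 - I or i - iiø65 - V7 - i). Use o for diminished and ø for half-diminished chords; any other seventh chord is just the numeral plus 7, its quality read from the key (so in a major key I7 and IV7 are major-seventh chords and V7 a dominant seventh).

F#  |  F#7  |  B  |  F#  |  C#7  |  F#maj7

F#: major triad on F# = scale degree 1 → I.
F#7 is the secondary dominant of IV (dominant seventh chord on F#): V7/IV.
B: major triad on B = scale degree 4 → IV.
F#: root F# is the tonic; major triad there is I.
C#7 has root C#, degree 5 in F# major, so V7.
F#maj7: root F# is the tonic; major seventh chord there is I7.

I - V7/IV - IV - I - V7 - I7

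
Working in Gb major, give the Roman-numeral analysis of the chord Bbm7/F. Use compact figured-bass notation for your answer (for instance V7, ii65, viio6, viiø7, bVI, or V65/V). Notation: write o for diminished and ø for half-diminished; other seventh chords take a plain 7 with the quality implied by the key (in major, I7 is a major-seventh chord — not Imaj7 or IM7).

iii43

The pitches Bb-Db-F-Ab form a minor seventh chord rooted on Bb.
In Gb major, Bb is the mediant; the diatonic minor seventh chord there is iii7.
With F in the bass the chord is in second inversion, so the figured bass is 43.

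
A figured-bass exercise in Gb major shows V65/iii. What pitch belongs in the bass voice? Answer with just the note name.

A

The applied chord V65/iii is rooted on F: F-A-C-Eb.
The figure 65 means first inversion — the third is in the bass.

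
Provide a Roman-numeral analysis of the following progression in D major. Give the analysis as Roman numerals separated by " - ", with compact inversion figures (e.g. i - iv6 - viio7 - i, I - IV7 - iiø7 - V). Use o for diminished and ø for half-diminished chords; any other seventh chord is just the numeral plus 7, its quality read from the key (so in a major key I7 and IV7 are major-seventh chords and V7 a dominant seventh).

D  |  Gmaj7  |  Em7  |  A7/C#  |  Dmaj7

I - IV7 - ii7 - V65 - I7

D has root D, degree 1 in D major, so I.
Gmaj7: major seventh chord on G = scale degree 4 → IV7.
Em7 has root E, degree 2 in D major, so ii7.
A7/C#: dominant seventh chord on A = scale degree 5 → V65.
Dmaj7 has root D, degree 1 in D major, so I7.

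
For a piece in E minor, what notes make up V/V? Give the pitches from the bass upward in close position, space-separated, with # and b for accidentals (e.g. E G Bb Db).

F# A# C#

The slash means an applied dominant: we want the dominant of V. In E minor, V is B major, and its dominant is built on F#.
Building a major triad on F# gives F#-A#-C#.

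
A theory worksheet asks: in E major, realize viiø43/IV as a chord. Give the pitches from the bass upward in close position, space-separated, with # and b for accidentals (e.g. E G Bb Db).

D F# G# B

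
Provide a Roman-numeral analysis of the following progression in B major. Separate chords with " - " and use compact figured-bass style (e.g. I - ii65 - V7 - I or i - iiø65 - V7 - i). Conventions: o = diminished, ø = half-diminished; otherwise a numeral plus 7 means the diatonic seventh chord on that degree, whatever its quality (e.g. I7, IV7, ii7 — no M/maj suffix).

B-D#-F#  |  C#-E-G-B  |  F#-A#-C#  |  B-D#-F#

B-D#-F# has root B, degree 1 in B major, so I.
C#-E-G-B is non-diatonic — iiø7, a mixture chord from B minor.
F#-A#-C#: root F# is the dominant; major triad there is V.
B-D#-F#: major triad on B = scale degree 1 → I.

I - iiø7 - V - I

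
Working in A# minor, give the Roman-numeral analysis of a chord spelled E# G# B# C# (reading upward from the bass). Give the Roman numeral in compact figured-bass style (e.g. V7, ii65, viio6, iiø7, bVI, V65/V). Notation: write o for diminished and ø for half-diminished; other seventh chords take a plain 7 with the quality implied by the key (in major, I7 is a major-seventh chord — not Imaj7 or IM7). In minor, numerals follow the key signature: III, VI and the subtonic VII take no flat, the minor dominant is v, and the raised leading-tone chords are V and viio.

Stacked in thirds the chord is C#-E#-G#-B#: a major seventh chord on C#.
In A# minor, C# is the mediant; the diatonic major seventh chord there is III7.
With E# in the bass the chord is in first inversion, so the figured bass is 65.

III65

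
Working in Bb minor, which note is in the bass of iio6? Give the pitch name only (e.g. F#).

Eb

iio in Bb minor has root C; the chord is C-Eb-Gb.
The figure 6 means first inversion — the third is in the bass.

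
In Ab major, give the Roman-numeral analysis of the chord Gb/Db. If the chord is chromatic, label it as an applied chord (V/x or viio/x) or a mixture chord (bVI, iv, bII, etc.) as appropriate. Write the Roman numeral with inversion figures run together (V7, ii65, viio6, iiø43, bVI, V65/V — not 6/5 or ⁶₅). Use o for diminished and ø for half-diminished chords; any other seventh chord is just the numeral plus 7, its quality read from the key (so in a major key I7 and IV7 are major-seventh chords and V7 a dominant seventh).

bVII64

Stacked in thirds the chord is Gb-Bb-Db: a major triad on Gb.
Gb is the lowered seventh degree of Ab major (diatonic 7 would be G). This is a major triad on the lowered seventh degree (the subtonic), borrowed from the parallel minor.
With Db in the bass the chord is in second inversion, so the figured bass is 64.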